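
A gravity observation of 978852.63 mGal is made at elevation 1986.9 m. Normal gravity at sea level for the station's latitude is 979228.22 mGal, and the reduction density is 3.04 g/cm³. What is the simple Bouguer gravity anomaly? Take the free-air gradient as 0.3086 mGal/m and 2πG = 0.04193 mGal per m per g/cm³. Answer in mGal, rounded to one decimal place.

-15.7

Free-air correction = 0.3086 × 1986.9 = 613.16 mGal
Free-air anomaly = 978852.63 − 979228.22 + (613.16) = 237.57 mGal
Bouguer slab correction = 0.04193 × 3.04 × 1986.9 = 253.26 mGal
Simple Bouguer anomaly = 237.57 − (253.26) = -15.69 mGal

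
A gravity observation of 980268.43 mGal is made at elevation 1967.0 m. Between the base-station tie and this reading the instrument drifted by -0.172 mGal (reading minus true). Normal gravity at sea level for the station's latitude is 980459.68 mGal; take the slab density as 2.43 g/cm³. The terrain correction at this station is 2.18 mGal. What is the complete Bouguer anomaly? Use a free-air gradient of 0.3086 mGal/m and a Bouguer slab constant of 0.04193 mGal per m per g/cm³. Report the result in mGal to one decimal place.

217.7

Drift-corrected reading = 980268.43 − (-0.172) = 980268.602 mGal
Free-air correction = 0.3086 × 1967.0 = 607.02 mGal
Free-air anomaly = 980268.602 − 980459.68 + (607.02) = 415.942 mGal
Bouguer slab correction = 0.04193 × 2.43 × 1967.0 = 200.42 mGal
Simple Bouguer anomaly = 415.942 − (200.42) = 215.522 mGal
Complete Bouguer anomaly = 215.522 + 2.18 = 217.702 mGal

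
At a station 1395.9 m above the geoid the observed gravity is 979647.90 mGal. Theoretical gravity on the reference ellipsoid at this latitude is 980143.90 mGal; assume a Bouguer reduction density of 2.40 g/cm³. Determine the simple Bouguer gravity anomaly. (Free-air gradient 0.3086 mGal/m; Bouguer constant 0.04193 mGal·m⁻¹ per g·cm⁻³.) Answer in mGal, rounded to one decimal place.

Free-air correction = 0.3086 × 1395.9 = 430.77 mGal
Free-air anomaly = 979647.90 − 980143.90 + (430.77) = -65.23 mGal
Bouguer slab correction = 0.04193 × 2.40 × 1395.9 = 140.47 mGal
Simple Bouguer anomaly = -65.23 − (140.47) = -205.70 mGal

-205.7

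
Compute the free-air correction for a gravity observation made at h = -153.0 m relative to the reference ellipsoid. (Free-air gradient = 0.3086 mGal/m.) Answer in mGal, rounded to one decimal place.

-47.2

Free-air correction = 0.3086 × -153.0 = -47.2 mGal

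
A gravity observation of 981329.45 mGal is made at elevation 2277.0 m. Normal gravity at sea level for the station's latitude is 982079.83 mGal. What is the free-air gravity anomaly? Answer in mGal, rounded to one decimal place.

Free-air correction = 0.3086 × 2277.0 = 702.68 mGal
Free-air anomaly = 981329.45 − 982079.83 + (702.68) = -47.70 mGal

-47.7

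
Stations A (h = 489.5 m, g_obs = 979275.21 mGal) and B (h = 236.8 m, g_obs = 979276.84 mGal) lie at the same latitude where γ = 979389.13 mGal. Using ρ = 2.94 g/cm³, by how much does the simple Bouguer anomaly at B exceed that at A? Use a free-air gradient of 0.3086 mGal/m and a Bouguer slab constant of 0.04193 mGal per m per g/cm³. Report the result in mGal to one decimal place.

Δg_SB(A) = 979275.21 − 979389.13 + 0.3086×489.5 − 0.04193×2.94×489.5 = -23.20 mGal
Δg_SB(B) = 979276.84 − 979389.13 + 0.3086×236.8 − 0.04193×2.94×236.8 = -68.40 mGal
Difference = -68.40 − (-23.20) = -45.20 mGal

-45.2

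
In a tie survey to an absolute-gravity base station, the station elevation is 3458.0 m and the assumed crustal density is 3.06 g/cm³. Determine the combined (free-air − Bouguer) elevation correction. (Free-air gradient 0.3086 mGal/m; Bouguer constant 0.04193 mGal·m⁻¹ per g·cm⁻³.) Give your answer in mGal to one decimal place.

623.5

Combined gradient = 0.3086 − 0.04193 × 3.06 = 0.1802942 mGal/m
Combined elevation correction = 0.1802942 × 3458.0 = 623.5 mGal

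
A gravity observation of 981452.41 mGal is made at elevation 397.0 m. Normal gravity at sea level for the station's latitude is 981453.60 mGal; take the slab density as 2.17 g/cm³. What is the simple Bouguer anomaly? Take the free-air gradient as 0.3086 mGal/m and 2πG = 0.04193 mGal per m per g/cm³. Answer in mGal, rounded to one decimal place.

85.2

Free-air correction = 0.3086 × 397.0 = 122.51 mGal
Free-air anomaly = 981452.41 − 981453.60 + (122.51) = 121.32 mGal
Bouguer slab correction = 0.04193 × 2.17 × 397.0 = 36.12 mGal
Simple Bouguer anomaly = 121.32 − (36.12) = 85.20 mGal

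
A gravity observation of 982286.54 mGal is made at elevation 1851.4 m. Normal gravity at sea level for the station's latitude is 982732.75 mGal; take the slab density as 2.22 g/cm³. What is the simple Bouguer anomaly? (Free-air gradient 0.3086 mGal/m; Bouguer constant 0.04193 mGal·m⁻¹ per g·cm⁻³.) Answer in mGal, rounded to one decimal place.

Free-air correction = 0.3086 × 1851.4 = 571.34 mGal
Free-air anomaly = 982286.54 − 982732.75 + (571.34) = 125.13 mGal
Bouguer slab correction = 0.04193 × 2.22 × 1851.4 = 172.34 mGal
Simple Bouguer anomaly = 125.13 − (172.34) = -47.21 mGal

-47.2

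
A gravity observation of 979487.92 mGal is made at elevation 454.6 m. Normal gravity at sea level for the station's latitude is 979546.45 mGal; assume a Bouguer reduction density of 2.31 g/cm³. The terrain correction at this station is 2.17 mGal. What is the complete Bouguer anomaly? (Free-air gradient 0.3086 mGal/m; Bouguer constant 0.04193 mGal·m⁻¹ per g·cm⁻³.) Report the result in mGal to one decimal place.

39.9

Free-air correction = 0.3086 × 454.6 = 140.29 mGal
Free-air anomaly = 979487.92 − 979546.45 + (140.29) = 81.76 mGal
Bouguer slab correction = 0.04193 × 2.31 × 454.6 = 44.03 mGal
Simple Bouguer anomaly = 81.76 − (44.03) = 37.73 mGal
Complete Bouguer anomaly = 37.73 + 2.17 = 39.90 mGal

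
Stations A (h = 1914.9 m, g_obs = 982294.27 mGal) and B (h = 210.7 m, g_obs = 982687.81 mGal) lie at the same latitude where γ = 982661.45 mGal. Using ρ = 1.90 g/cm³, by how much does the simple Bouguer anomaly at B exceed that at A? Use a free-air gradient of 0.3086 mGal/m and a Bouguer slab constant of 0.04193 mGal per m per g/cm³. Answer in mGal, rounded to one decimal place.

Δg_SB(A) = 982294.27 − 982661.45 + 0.3086×1914.9 − 0.04193×1.90×1914.9 = 71.20 mGal
Δg_SB(B) = 982687.81 − 982661.45 + 0.3086×210.7 − 0.04193×1.90×210.7 = 74.60 mGal
Difference = 74.60 − (71.20) = 3.40 mGal

3.4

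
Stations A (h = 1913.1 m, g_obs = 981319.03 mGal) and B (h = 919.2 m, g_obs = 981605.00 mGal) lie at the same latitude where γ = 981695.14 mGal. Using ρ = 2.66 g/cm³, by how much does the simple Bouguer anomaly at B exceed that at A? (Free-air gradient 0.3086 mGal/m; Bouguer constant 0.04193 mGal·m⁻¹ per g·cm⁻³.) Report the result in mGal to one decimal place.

90.1

Δg_SB(A) = 981319.03 − 981695.14 + 0.3086×1913.1 − 0.04193×2.66×1913.1 = 0.90 mGal
Δg_SB(B) = 981605.00 − 981695.14 + 0.3086×919.2 − 0.04193×2.66×919.2 = 91.00 mGal
Difference = 91.00 − (0.90) = 90.10 mGal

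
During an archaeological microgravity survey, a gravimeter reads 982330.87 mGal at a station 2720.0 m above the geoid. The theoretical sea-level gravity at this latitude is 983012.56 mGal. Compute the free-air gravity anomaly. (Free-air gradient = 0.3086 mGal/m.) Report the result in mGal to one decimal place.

Free-air correction = 0.3086 × 2720.0 = 839.39 mGal
Free-air anomaly = 982330.87 − 983012.56 + (839.39) = 157.70 mGal

157.7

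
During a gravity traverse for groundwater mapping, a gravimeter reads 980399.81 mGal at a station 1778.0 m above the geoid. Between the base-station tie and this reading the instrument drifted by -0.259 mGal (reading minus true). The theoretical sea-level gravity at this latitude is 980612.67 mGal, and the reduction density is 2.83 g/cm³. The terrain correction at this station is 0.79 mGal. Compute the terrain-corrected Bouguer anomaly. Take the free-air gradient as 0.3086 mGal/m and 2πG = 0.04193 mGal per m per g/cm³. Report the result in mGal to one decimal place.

125.9

Drift-corrected reading = 980399.81 − (-0.259) = 980400.069 mGal
Free-air correction = 0.3086 × 1778.0 = 548.69 mGal
Free-air anomaly = 980400.069 − 980612.67 + (548.69) = 336.089 mGal
Bouguer slab correction = 0.04193 × 2.83 × 1778.0 = 210.98 mGal
Simple Bouguer anomaly = 336.089 − (210.98) = 125.109 mGal
Complete Bouguer anomaly = 125.109 + 0.79 = 125.899 mGal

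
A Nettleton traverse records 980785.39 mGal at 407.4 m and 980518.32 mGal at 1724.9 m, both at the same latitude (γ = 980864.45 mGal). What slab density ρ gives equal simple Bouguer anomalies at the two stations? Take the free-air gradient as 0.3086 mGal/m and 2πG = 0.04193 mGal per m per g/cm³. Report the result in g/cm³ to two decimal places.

Δg_obs = 980518.32 − 980785.39 = -267.07 mGal over Δh = 1724.9 − 407.4 = 1317.5 m
Equal Bouguer anomalies ⇒ Δg_obs + (0.3086 − 0.04193ρ)·Δh = 0
0.3086 − 0.04193ρ = −Δg_obs/Δh = 0.20271
ρ = (0.3086 − 0.20271) / 0.04193 = 2.53 g/cm³

2.53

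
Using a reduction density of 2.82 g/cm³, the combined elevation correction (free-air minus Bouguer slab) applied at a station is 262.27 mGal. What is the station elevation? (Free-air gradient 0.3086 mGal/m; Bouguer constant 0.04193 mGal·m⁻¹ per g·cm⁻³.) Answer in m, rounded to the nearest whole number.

Combined gradient = 0.3086 − 0.04193 × 2.82 = 0.1903574 mGal/m
h = 262.27 / 0.1903574 = 1377.78 m

1378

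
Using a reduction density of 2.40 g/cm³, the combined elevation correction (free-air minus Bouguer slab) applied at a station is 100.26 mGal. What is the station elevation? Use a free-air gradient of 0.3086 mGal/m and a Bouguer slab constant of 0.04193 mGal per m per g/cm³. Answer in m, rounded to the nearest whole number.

482

Combined gradient = 0.3086 − 0.04193 × 2.40 = 0.2079680 mGal/m
h = 100.26 / 0.2079680 = 482.09 m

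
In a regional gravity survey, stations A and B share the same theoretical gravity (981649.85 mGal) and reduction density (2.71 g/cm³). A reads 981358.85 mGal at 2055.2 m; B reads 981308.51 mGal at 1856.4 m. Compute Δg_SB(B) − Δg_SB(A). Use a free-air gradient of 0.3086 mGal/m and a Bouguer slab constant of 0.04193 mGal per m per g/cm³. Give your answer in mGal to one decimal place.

-89.1

Δg_SB(A) = 981358.85 − 981649.85 + 0.3086×2055.2 − 0.04193×2.71×2055.2 = 109.70 mGal
Δg_SB(B) = 981308.51 − 981649.85 + 0.3086×1856.4 − 0.04193×2.71×1856.4 = 20.60 mGal
Difference = 20.60 − (109.70) = -89.10 mGal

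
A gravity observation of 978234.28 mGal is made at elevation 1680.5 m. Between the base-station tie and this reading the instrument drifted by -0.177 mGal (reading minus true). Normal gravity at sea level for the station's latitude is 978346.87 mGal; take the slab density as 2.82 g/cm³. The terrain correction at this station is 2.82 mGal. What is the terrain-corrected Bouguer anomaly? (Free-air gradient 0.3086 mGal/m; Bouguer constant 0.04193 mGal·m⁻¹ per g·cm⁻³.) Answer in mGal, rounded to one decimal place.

Drift-corrected reading = 978234.28 − (-0.177) = 978234.457 mGal
Free-air correction = 0.3086 × 1680.5 = 518.60 mGal
Free-air anomaly = 978234.457 − 978346.87 + (518.60) = 406.187 mGal
Bouguer slab correction = 0.04193 × 2.82 × 1680.5 = 198.71 mGal
Simple Bouguer anomaly = 406.187 − (198.71) = 207.477 mGal
Complete Bouguer anomaly = 207.477 + 2.82 = 210.297 mGal

210.3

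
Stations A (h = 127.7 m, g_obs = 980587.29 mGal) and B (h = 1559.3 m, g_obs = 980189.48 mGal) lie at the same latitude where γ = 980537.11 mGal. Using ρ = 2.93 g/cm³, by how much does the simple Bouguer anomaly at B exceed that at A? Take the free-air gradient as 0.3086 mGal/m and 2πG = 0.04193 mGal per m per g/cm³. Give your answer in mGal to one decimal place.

Δg_SB(A) = 980587.29 − 980537.11 + 0.3086×127.7 − 0.04193×2.93×127.7 = 73.90 mGal
Δg_SB(B) = 980189.48 − 980537.11 + 0.3086×1559.3 − 0.04193×2.93×1559.3 = -58.00 mGal
Difference = -58.00 − (73.90) = -131.90 mGal

-131.9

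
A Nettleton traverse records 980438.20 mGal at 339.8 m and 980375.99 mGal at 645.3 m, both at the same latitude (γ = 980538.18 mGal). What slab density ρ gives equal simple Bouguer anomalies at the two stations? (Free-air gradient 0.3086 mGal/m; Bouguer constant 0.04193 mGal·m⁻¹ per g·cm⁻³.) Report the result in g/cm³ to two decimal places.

2.50

Δg_obs = 980375.99 − 980438.20 = -62.21 mGal over Δh = 645.3 − 339.8 = 305.5 m
Equal Bouguer anomalies ⇒ Δg_obs + (0.3086 − 0.04193ρ)·Δh = 0
0.3086 − 0.04193ρ = −Δg_obs/Δh = 0.20363
ρ = (0.3086 − 0.20363) / 0.04193 = 2.50 g/cm³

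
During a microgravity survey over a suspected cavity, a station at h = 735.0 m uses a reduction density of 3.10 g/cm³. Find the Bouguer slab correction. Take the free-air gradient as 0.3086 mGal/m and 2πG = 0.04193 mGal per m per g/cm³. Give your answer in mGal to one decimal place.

95.5

Bouguer slab correction = 0.04193 × 3.10 × 735.0 = 95.5 mGal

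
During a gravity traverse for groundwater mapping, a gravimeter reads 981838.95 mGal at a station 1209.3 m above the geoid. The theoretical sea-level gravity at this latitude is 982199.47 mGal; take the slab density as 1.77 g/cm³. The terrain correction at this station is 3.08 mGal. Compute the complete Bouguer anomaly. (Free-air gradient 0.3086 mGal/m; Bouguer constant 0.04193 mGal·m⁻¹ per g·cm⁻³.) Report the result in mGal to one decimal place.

Free-air correction = 0.3086 × 1209.3 = 373.19 mGal
Free-air anomaly = 981838.95 − 982199.47 + (373.19) = 12.67 mGal
Bouguer slab correction = 0.04193 × 1.77 × 1209.3 = 89.75 mGal
Simple Bouguer anomaly = 12.67 − (89.75) = -77.08 mGal
Complete Bouguer anomaly = -77.08 + 3.08 = -74.00 mGal

-74.0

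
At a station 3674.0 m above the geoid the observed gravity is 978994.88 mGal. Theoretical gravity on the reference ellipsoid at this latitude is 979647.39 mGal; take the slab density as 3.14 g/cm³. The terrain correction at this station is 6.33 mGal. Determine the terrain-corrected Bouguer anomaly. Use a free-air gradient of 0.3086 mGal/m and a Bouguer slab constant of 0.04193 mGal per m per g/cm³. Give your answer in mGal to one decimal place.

3.9

Free-air correction = 0.3086 × 3674.0 = 1133.80 mGal
Free-air anomaly = 978994.88 − 979647.39 + (1133.80) = 481.29 mGal
Bouguer slab correction = 0.04193 × 3.14 × 3674.0 = 483.72 mGal
Simple Bouguer anomaly = 481.29 − (483.72) = -2.43 mGal
Complete Bouguer anomaly = -2.43 + 6.33 = 3.90 mGal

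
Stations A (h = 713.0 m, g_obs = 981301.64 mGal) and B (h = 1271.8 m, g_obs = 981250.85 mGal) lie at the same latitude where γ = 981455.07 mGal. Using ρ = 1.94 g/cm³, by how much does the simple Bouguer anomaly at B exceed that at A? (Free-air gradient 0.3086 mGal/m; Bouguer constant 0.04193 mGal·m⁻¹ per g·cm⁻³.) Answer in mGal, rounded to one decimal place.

76.2

Δg_SB(A) = 981301.64 − 981455.07 + 0.3086×713.0 − 0.04193×1.94×713.0 = 8.60 mGal
Δg_SB(B) = 981250.85 − 981455.07 + 0.3086×1271.8 − 0.04193×1.94×1271.8 = 84.80 mGal
Difference = 84.80 − (8.60) = 76.20 mGal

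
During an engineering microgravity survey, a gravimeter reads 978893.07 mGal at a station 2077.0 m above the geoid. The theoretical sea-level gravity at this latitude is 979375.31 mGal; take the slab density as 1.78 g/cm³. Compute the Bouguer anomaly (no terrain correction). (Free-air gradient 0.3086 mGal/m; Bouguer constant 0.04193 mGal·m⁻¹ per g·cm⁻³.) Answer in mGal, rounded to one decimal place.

Free-air correction = 0.3086 × 2077.0 = 640.96 mGal
Free-air anomaly = 978893.07 − 979375.31 + (640.96) = 158.72 mGal
Bouguer slab correction = 0.04193 × 1.78 × 2077.0 = 155.02 mGal
Simple Bouguer anomaly = 158.72 − (155.02) = 3.70 mGal

3.7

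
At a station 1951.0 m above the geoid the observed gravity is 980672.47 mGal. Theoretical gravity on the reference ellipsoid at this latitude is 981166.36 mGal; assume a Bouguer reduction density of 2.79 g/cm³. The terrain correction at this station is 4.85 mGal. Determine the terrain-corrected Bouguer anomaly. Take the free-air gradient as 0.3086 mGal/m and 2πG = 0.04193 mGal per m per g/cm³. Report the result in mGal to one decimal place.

Free-air correction = 0.3086 × 1951.0 = 602.08 mGal
Free-air anomaly = 980672.47 − 981166.36 + (602.08) = 108.19 mGal
Bouguer slab correction = 0.04193 × 2.79 × 1951.0 = 228.24 mGal
Simple Bouguer anomaly = 108.19 − (228.24) = -120.05 mGal
Complete Bouguer anomaly = -120.05 + 4.85 = -115.20 mGal

-115.2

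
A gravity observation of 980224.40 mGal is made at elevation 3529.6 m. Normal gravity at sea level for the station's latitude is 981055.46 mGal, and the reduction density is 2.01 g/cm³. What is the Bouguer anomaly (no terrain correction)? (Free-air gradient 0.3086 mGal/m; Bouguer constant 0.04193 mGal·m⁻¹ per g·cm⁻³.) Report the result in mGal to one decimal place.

Free-air correction = 0.3086 × 3529.6 = 1089.23 mGal
Free-air anomaly = 980224.40 − 981055.46 + (1089.23) = 258.17 mGal
Bouguer slab correction = 0.04193 × 2.01 × 3529.6 = 297.47 mGal
Simple Bouguer anomaly = 258.17 − (297.47) = -39.30 mGal

-39.3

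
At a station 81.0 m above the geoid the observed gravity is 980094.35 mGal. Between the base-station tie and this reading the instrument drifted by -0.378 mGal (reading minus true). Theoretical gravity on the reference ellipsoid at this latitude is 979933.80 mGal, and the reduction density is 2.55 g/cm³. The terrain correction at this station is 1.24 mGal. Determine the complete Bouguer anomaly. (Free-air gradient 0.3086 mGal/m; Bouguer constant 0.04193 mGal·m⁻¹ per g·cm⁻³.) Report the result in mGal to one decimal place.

178.5

Drift-corrected reading = 980094.35 − (-0.378) = 980094.728 mGal
Free-air correction = 0.3086 × 81.0 = 25.00 mGal
Free-air anomaly = 980094.728 − 979933.80 + (25.00) = 185.928 mGal
Bouguer slab correction = 0.04193 × 2.55 × 81.0 = 8.66 mGal
Simple Bouguer anomaly = 185.928 − (8.66) = 177.268 mGal
Complete Bouguer anomaly = 177.268 + 1.24 = 178.508 mGal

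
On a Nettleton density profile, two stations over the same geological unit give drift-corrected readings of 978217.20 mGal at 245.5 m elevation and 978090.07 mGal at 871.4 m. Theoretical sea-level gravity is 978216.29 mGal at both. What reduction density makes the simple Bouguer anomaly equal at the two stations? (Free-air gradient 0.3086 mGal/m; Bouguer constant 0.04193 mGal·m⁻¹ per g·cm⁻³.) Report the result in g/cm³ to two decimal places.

2.52

Δg_obs = 978090.07 − 978217.20 = -127.13 mGal over Δh = 871.4 − 245.5 = 625.9 m
Equal Bouguer anomalies ⇒ Δg_obs + (0.3086 − 0.04193ρ)·Δh = 0
0.3086 − 0.04193ρ = −Δg_obs/Δh = 0.20312
ρ = (0.3086 − 0.20312) / 0.04193 = 2.52 g/cm³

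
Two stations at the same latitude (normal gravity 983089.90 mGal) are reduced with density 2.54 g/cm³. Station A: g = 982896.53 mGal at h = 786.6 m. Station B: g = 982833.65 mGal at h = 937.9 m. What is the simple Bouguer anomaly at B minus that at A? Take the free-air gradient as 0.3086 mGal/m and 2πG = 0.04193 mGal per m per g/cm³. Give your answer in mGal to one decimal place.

Δg_SB(A) = 982896.53 − 983089.90 + 0.3086×786.6 − 0.04193×2.54×786.6 = -34.40 mGal
Δg_SB(B) = 982833.65 − 983089.90 + 0.3086×937.9 − 0.04193×2.54×937.9 = -66.70 mGal
Difference = -66.70 − (-34.40) = -32.30 mGal

-32.3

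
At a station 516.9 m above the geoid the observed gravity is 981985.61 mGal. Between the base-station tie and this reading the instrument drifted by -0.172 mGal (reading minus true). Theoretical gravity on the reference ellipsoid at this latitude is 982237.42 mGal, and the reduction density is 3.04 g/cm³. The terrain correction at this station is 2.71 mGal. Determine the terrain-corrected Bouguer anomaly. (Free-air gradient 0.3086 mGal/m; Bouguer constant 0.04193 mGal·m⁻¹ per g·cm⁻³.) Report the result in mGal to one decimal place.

Drift-corrected reading = 981985.61 − (-0.172) = 981985.782 mGal
Free-air correction = 0.3086 × 516.9 = 159.52 mGal
Free-air anomaly = 981985.782 − 982237.42 + (159.52) = -92.118 mGal
Bouguer slab correction = 0.04193 × 3.04 × 516.9 = 65.89 mGal
Simple Bouguer anomaly = -92.118 − (65.89) = -158.008 mGal
Complete Bouguer anomaly = -158.008 + 2.71 = -155.298 mGal

-155.3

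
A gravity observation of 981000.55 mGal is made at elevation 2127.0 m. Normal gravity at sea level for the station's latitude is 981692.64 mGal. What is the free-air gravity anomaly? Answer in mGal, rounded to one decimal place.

-35.7

Free-air correction = 0.3086 × 2127.0 = 656.39 mGal
Free-air anomaly = 981000.55 − 981692.64 + (656.39) = -35.70 mGal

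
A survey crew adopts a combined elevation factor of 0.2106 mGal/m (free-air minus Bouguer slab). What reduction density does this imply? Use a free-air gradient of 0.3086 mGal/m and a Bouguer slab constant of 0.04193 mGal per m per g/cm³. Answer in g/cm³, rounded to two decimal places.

2.34

0.2106 = 0.3086 − 0.04193 × ρ
ρ = (0.3086 − 0.2106) / 0.04193 = 2.34 g/cm³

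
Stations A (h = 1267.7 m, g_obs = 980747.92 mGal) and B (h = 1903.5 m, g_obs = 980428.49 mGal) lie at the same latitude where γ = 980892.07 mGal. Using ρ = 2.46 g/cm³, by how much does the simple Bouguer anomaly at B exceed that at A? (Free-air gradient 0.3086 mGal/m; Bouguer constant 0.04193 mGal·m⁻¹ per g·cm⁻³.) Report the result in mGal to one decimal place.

-188.8

Δg_SB(A) = 980747.92 − 980892.07 + 0.3086×1267.7 − 0.04193×2.46×1267.7 = 116.30 mGal
Δg_SB(B) = 980428.49 − 980892.07 + 0.3086×1903.5 − 0.04193×2.46×1903.5 = -72.50 mGal
Difference = -72.50 − (116.30) = -188.80 mGal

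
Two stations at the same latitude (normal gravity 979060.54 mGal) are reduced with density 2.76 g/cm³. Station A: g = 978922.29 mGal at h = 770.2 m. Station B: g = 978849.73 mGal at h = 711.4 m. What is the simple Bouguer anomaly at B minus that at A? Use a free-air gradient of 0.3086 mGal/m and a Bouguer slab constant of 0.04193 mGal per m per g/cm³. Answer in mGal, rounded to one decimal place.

-83.9

Δg_SB(A) = 978922.29 − 979060.54 + 0.3086×770.2 − 0.04193×2.76×770.2 = 10.30 mGal
Δg_SB(B) = 978849.73 − 979060.54 + 0.3086×711.4 − 0.04193×2.76×711.4 = -73.60 mGal
Difference = -73.60 − (10.30) = -83.90 mGal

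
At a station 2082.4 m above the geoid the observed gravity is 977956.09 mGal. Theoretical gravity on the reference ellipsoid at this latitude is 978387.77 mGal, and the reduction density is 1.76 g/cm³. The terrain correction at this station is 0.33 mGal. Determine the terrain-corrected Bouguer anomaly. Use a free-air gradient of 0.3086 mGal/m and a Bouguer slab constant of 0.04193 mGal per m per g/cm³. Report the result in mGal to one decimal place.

Free-air correction = 0.3086 × 2082.4 = 642.63 mGal
Free-air anomaly = 977956.09 − 978387.77 + (642.63) = 210.95 mGal
Bouguer slab correction = 0.04193 × 1.76 × 2082.4 = 153.67 mGal
Simple Bouguer anomaly = 210.95 − (153.67) = 57.28 mGal
Complete Bouguer anomaly = 57.28 + 0.33 = 57.61 mGal

57.6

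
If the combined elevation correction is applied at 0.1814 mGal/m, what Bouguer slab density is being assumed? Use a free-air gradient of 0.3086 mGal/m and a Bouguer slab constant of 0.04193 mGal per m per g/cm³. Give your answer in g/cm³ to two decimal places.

0.1814 = 0.3086 − 0.04193 × ρ
ρ = (0.3086 − 0.1814) / 0.04193 = 3.03 g/cm³

3.03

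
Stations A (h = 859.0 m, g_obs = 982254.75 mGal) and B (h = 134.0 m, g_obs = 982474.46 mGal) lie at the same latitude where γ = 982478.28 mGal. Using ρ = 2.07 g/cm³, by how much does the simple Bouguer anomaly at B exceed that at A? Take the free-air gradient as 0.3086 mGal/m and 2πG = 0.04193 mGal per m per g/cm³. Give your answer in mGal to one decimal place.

58.9

Δg_SB(A) = 982254.75 − 982478.28 + 0.3086×859.0 − 0.04193×2.07×859.0 = -33.00 mGal
Δg_SB(B) = 982474.46 − 982478.28 + 0.3086×134.0 − 0.04193×2.07×134.0 = 25.90 mGal
Difference = 25.90 − (-33.00) = 58.90 mGal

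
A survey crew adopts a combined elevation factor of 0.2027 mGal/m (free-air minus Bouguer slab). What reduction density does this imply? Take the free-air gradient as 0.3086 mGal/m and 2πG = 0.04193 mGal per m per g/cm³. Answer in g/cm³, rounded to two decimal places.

2.53

0.2027 = 0.3086 − 0.04193 × ρ
ρ = (0.3086 − 0.2027) / 0.04193 = 2.53 g/cm³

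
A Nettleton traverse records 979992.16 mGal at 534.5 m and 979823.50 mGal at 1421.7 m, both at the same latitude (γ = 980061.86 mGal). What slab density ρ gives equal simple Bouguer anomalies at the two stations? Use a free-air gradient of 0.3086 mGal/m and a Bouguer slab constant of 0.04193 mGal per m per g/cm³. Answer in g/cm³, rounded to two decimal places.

Δg_obs = 979823.50 − 979992.16 = -168.66 mGal over Δh = 1421.7 − 534.5 = 887.2 m
Equal Bouguer anomalies ⇒ Δg_obs + (0.3086 − 0.04193ρ)·Δh = 0
0.3086 − 0.04193ρ = −Δg_obs/Δh = 0.19010
ρ = (0.3086 − 0.19010) / 0.04193 = 2.83 g/cm³

2.83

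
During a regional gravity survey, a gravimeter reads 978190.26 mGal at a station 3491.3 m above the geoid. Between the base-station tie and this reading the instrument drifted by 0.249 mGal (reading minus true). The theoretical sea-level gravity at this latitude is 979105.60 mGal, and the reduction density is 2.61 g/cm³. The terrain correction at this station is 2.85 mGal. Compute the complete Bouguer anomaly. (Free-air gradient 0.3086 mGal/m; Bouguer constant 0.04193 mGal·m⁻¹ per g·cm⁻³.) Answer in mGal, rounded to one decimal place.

Drift-corrected reading = 978190.26 − (0.249) = 978190.011 mGal
Free-air correction = 0.3086 × 3491.3 = 1077.42 mGal
Free-air anomaly = 978190.011 − 979105.60 + (1077.42) = 161.831 mGal
Bouguer slab correction = 0.04193 × 2.61 × 3491.3 = 382.08 mGal
Simple Bouguer anomaly = 161.831 − (382.08) = -220.249 mGal
Complete Bouguer anomaly = -220.249 + 2.85 = -217.399 mGal

-217.4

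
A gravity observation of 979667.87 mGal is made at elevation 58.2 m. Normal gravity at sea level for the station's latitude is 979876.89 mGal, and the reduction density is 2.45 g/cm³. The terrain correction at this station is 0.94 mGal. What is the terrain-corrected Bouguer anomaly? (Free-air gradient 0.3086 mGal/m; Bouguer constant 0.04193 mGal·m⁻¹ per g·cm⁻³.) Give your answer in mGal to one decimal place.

Free-air correction = 0.3086 × 58.2 = 17.96 mGal
Free-air anomaly = 979667.87 − 979876.89 + (17.96) = -191.06 mGal
Bouguer slab correction = 0.04193 × 2.45 × 58.2 = 5.98 mGal
Simple Bouguer anomaly = -191.06 − (5.98) = -197.04 mGal
Complete Bouguer anomaly = -197.04 + 0.94 = -196.10 mGal

-196.1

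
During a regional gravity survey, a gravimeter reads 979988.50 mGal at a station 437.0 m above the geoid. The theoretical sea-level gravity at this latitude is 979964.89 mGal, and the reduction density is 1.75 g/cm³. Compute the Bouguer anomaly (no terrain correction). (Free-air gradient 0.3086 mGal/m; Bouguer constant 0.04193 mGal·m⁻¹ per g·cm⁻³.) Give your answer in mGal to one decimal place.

Free-air correction = 0.3086 × 437.0 = 134.86 mGal
Free-air anomaly = 979988.50 − 979964.89 + (134.86) = 158.47 mGal
Bouguer slab correction = 0.04193 × 1.75 × 437.0 = 32.07 mGal
Simple Bouguer anomaly = 158.47 − (32.07) = 126.40 mGal

126.4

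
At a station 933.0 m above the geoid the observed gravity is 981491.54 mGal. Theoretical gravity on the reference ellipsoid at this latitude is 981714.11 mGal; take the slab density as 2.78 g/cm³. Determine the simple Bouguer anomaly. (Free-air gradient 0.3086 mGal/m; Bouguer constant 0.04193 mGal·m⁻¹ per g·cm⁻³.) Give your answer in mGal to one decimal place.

Free-air correction = 0.3086 × 933.0 = 287.92 mGal
Free-air anomaly = 981491.54 − 981714.11 + (287.92) = 65.35 mGal
Bouguer slab correction = 0.04193 × 2.78 × 933.0 = 108.76 mGal
Simple Bouguer anomaly = 65.35 − (108.76) = -43.41 mGal

-43.4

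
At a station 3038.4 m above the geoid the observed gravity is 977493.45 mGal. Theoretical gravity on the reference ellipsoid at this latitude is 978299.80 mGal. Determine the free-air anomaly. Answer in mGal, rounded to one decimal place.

Free-air correction = 0.3086 × 3038.4 = 937.65 mGal
Free-air anomaly = 977493.45 − 978299.80 + (937.65) = 131.30 mGal

131.3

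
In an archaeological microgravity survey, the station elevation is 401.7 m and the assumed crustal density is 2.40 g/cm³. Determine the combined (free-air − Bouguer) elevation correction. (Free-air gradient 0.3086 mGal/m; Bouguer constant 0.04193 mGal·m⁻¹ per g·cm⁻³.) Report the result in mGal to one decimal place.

Combined gradient = 0.3086 − 0.04193 × 2.40 = 0.2079680 mGal/m
Combined elevation correction = 0.2079680 × 401.7 = 83.5 mGal

83.5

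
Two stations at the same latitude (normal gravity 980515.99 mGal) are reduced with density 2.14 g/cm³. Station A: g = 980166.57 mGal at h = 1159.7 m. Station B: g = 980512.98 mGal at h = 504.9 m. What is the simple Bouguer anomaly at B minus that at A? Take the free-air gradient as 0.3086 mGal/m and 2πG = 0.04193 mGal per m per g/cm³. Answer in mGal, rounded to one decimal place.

203.1

Δg_SB(A) = 980166.57 − 980515.99 + 0.3086×1159.7 − 0.04193×2.14×1159.7 = -95.60 mGal
Δg_SB(B) = 980512.98 − 980515.99 + 0.3086×504.9 − 0.04193×2.14×504.9 = 107.50 mGal
Difference = 107.50 − (-95.60) = 203.10 mGal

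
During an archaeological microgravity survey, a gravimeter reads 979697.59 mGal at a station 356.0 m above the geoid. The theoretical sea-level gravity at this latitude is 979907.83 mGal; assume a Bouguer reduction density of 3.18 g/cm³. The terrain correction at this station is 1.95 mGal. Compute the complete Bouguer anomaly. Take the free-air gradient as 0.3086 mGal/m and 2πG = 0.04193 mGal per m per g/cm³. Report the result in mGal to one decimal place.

-145.9

Free-air correction = 0.3086 × 356.0 = 109.86 mGal
Free-air anomaly = 979697.59 − 979907.83 + (109.86) = -100.38 mGal
Bouguer slab correction = 0.04193 × 3.18 × 356.0 = 47.47 mGal
Simple Bouguer anomaly = -100.38 − (47.47) = -147.85 mGal
Complete Bouguer anomaly = -147.85 + 1.95 = -145.90 mGal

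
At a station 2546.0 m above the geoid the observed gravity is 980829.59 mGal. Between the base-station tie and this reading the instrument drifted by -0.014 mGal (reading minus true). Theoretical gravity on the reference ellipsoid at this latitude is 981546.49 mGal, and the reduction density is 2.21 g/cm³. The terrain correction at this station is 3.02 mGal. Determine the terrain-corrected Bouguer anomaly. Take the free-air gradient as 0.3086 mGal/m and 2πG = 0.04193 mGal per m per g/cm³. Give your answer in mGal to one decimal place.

Drift-corrected reading = 980829.59 − (-0.014) = 980829.604 mGal
Free-air correction = 0.3086 × 2546.0 = 785.70 mGal
Free-air anomaly = 980829.604 − 981546.49 + (785.70) = 68.814 mGal
Bouguer slab correction = 0.04193 × 2.21 × 2546.0 = 235.93 mGal
Simple Bouguer anomaly = 68.814 − (235.93) = -167.116 mGal
Complete Bouguer anomaly = -167.116 + 3.02 = -164.096 mGal

-164.1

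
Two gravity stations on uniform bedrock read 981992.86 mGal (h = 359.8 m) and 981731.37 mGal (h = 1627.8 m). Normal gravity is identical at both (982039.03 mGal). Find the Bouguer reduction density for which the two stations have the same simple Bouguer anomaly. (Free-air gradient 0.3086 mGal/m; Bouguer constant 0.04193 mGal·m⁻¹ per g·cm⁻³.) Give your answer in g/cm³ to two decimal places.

2.44

Δg_obs = 981731.37 − 981992.86 = -261.49 mGal over Δh = 1627.8 − 359.8 = 1268.0 m
Equal Bouguer anomalies ⇒ Δg_obs + (0.3086 − 0.04193ρ)·Δh = 0
0.3086 − 0.04193ρ = −Δg_obs/Δh = 0.20622
ρ = (0.3086 − 0.20622) / 0.04193 = 2.44 g/cm³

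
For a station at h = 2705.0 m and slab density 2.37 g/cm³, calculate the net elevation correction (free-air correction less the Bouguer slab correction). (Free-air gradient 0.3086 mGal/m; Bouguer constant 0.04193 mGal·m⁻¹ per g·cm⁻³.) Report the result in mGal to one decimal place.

Combined gradient = 0.3086 − 0.04193 × 2.37 = 0.2092259 mGal/m
Combined elevation correction = 0.2092259 × 2705.0 = 566.0 mGal

566.0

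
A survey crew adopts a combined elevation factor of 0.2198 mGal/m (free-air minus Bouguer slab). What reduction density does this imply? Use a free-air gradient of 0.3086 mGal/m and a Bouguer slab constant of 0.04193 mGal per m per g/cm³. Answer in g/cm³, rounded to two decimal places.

2.12

0.2198 = 0.3086 − 0.04193 × ρ
ρ = (0.3086 − 0.2198) / 0.04193 = 2.12 g/cm³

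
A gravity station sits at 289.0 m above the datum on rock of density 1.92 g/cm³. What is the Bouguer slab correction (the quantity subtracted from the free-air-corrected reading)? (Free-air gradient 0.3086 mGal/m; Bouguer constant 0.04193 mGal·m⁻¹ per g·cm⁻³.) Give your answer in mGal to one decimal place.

23.3

Bouguer slab correction = 0.04193 × 1.92 × 289.0 = 23.3 mGal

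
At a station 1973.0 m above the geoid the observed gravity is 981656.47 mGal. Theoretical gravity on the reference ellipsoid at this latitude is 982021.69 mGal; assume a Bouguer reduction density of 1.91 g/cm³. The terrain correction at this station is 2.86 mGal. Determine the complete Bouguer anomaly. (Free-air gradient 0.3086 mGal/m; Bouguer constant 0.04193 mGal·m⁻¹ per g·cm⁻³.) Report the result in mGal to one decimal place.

Free-air correction = 0.3086 × 1973.0 = 608.87 mGal
Free-air anomaly = 981656.47 − 982021.69 + (608.87) = 243.65 mGal
Bouguer slab correction = 0.04193 × 1.91 × 1973.0 = 158.01 mGal
Simple Bouguer anomaly = 243.65 − (158.01) = 85.64 mGal
Complete Bouguer anomaly = 85.64 + 2.86 = 88.50 mGal

88.5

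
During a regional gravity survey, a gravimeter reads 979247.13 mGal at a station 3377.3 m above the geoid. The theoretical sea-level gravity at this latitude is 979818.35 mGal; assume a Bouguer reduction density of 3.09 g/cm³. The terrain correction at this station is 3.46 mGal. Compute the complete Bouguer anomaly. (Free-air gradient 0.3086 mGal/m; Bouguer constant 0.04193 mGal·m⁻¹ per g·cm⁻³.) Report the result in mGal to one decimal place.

Free-air correction = 0.3086 × 3377.3 = 1042.23 mGal
Free-air anomaly = 979247.13 − 979818.35 + (1042.23) = 471.01 mGal
Bouguer slab correction = 0.04193 × 3.09 × 3377.3 = 437.58 mGal
Simple Bouguer anomaly = 471.01 − (437.58) = 33.43 mGal
Complete Bouguer anomaly = 33.43 + 3.46 = 36.89 mGal

36.9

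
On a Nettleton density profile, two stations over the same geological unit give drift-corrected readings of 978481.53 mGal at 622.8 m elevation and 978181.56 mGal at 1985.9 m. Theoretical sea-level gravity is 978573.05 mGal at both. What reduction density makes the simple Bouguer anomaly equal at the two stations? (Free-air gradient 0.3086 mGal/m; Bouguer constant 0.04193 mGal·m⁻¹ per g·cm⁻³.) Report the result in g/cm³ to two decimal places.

Δg_obs = 978181.56 − 978481.53 = -299.97 mGal over Δh = 1985.9 − 622.8 = 1363.1 m
Equal Bouguer anomalies ⇒ Δg_obs + (0.3086 − 0.04193ρ)·Δh = 0
0.3086 − 0.04193ρ = −Δg_obs/Δh = 0.22006
ρ = (0.3086 − 0.22006) / 0.04193 = 2.11 g/cm³

2.11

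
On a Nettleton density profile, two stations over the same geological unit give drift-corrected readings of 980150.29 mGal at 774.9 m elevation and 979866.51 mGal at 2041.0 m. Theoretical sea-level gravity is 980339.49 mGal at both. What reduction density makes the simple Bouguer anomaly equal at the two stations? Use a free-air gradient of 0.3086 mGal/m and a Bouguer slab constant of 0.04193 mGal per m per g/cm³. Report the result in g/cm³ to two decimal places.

Δg_obs = 979866.51 − 980150.29 = -283.78 mGal over Δh = 2041.0 − 774.9 = 1266.1 m
Equal Bouguer anomalies ⇒ Δg_obs + (0.3086 − 0.04193ρ)·Δh = 0
0.3086 − 0.04193ρ = −Δg_obs/Δh = 0.22414
ρ = (0.3086 − 0.22414) / 0.04193 = 2.01 g/cm³

2.01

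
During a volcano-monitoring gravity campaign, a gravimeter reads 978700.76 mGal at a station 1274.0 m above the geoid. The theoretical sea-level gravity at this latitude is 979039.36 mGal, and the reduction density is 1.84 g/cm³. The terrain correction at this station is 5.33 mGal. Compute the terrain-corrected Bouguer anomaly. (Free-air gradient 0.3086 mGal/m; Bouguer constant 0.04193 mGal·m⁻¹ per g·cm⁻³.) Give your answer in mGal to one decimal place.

-38.4

Free-air correction = 0.3086 × 1274.0 = 393.16 mGal
Free-air anomaly = 978700.76 − 979039.36 + (393.16) = 54.56 mGal
Bouguer slab correction = 0.04193 × 1.84 × 1274.0 = 98.29 mGal
Simple Bouguer anomaly = 54.56 − (98.29) = -43.73 mGal
Complete Bouguer anomaly = -43.73 + 5.33 = -38.40 mGal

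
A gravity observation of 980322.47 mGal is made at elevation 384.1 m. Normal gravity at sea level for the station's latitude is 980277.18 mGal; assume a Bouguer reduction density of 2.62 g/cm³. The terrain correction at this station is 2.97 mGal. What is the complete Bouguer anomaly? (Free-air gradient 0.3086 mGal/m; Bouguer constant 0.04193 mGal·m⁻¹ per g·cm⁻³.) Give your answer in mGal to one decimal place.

Free-air correction = 0.3086 × 384.1 = 118.53 mGal
Free-air anomaly = 980322.47 − 980277.18 + (118.53) = 163.82 mGal
Bouguer slab correction = 0.04193 × 2.62 × 384.1 = 42.20 mGal
Simple Bouguer anomaly = 163.82 − (42.20) = 121.62 mGal
Complete Bouguer anomaly = 121.62 + 2.97 = 124.59 mGal

124.6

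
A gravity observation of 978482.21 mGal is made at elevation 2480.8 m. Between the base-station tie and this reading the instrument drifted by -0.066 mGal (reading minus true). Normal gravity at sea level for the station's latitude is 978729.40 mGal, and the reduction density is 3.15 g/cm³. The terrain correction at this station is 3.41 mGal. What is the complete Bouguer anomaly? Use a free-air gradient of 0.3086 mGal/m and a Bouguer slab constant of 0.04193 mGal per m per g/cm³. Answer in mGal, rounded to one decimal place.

Drift-corrected reading = 978482.21 − (-0.066) = 978482.276 mGal
Free-air correction = 0.3086 × 2480.8 = 765.57 mGal
Free-air anomaly = 978482.276 − 978729.40 + (765.57) = 518.446 mGal
Bouguer slab correction = 0.04193 × 3.15 × 2480.8 = 327.66 mGal
Simple Bouguer anomaly = 518.446 − (327.66) = 190.786 mGal
Complete Bouguer anomaly = 190.786 + 3.41 = 194.196 mGal

194.2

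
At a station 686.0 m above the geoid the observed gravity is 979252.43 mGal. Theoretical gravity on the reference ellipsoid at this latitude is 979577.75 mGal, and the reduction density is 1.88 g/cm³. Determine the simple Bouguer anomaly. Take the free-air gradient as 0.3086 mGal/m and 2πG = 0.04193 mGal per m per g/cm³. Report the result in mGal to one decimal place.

Free-air correction = 0.3086 × 686.0 = 211.70 mGal
Free-air anomaly = 979252.43 − 979577.75 + (211.70) = -113.62 mGal
Bouguer slab correction = 0.04193 × 1.88 × 686.0 = 54.08 mGal
Simple Bouguer anomaly = -113.62 − (54.08) = -167.70 mGal

-167.7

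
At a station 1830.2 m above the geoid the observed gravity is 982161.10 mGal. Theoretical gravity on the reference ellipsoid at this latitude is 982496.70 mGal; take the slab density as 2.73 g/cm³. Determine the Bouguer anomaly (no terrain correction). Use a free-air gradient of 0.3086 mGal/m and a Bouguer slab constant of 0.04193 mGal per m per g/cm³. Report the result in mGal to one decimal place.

19.7

Free-air correction = 0.3086 × 1830.2 = 564.80 mGal
Free-air anomaly = 982161.10 − 982496.70 + (564.80) = 229.20 mGal
Bouguer slab correction = 0.04193 × 2.73 × 1830.2 = 209.50 mGal
Simple Bouguer anomaly = 229.20 − (209.50) = 19.70 mGal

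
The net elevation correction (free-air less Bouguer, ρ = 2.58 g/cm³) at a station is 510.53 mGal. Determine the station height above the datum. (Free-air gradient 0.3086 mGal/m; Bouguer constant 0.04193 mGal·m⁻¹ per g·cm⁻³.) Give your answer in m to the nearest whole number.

Combined gradient = 0.3086 − 0.04193 × 2.58 = 0.2004206 mGal/m
h = 510.53 / 0.2004206 = 2547.29 m

2547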